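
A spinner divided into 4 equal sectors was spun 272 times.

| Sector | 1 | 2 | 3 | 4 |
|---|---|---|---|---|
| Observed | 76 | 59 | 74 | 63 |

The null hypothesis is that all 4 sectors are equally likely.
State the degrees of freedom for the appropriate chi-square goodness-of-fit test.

3

There are k = 4 categories and no parameters were estimated from the data, so df = 4 − 1 = 3.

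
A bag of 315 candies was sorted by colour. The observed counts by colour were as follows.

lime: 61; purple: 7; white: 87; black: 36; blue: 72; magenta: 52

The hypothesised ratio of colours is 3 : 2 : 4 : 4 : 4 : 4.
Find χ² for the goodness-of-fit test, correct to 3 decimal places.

Ratio total = 21. Expected counts: 315×3/21 = 45, 315×2/21 = 30, 315×4/21 = 60, 315×4/21 = 60, 315×4/21 = 60, 315×4/21 = 60.
χ² = (61−45)²/45 + (7−30)²/30 + (87−60)²/60 + (36−60)²/60 + (72−60)²/60 + (52−60)²/60
   = 5.6889 + 17.6333 + 12.1500 + 9.6000 + 2.4000 + 1.0667
Sum = 48.539

48.539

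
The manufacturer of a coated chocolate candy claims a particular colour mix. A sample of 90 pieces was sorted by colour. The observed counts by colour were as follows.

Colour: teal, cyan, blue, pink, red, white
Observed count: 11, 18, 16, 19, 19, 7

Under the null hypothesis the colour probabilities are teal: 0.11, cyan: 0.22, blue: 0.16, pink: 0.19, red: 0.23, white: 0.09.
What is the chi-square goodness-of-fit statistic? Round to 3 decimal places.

Expected counts E_i = n·p_i: 90×0.11 = 9.9, 90×0.22 = 19.8, 90×0.16 = 14.4, 90×0.19 = 17.1, 90×0.23 = 20.7, 90×0.09 = 8.1.
teal: (11 − 9.9)²/9.9 = 1.21/9.9 = 0.1222
cyan: (18 − 19.8)²/19.8 = 3.24/19.8 = 0.1636
blue: (16 − 14.4)²/14.4 = 2.56/14.4 = 0.1778
pink: (19 − 17.1)²/17.1 = 3.61/17.1 = 0.2111
red: (19 − 20.7)²/20.7 = 2.89/20.7 = 0.1396
white: (7 − 8.1)²/8.1 = 1.21/8.1 = 0.1494
Sum = 0.964

0.964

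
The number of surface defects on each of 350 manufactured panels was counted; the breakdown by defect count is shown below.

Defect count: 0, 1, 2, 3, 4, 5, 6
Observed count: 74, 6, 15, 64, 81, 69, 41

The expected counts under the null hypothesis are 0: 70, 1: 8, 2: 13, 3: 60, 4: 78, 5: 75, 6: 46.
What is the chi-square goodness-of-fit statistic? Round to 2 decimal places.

2.44

0: (74 − 70)²/70 = 16/70 = 0.229
1: (6 − 8)²/8 = 4/8 = 0.500
2: (15 − 13)²/13 = 4/13 = 0.308
3: (64 − 60)²/60 = 16/60 = 0.267
4: (81 − 78)²/78 = 9/78 = 0.115
5: (69 − 75)²/75 = 36/75 = 0.480
6: (41 − 46)²/46 = 25/46 = 0.543
Sum = 2.44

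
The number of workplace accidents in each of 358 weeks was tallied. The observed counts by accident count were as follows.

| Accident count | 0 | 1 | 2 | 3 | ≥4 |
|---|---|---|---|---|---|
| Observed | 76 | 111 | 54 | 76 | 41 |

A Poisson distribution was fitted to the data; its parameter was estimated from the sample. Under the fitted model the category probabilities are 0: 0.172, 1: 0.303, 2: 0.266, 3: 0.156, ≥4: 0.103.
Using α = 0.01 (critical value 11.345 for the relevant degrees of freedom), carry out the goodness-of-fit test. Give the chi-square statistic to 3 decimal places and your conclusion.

29.020; reject

Expected counts E_i = n·p_i: 358×0.172 = 61.576, 358×0.303 = 108.474, 358×0.266 = 95.228, 358×0.156 = 55.848, 358×0.103 = 36.874.
χ² = (76−61.576)²/61.576 + (111−108.474)²/108.474 + (54−95.228)²/95.228 + (76−55.848)²/55.848 + (41−36.874)²/36.874
   = 3.3788 + 0.0588 + 17.8492 + 7.2716 + 0.4617
Sum = 29.020
df = 3. Since 29.020 > 11.345, we reject H₀.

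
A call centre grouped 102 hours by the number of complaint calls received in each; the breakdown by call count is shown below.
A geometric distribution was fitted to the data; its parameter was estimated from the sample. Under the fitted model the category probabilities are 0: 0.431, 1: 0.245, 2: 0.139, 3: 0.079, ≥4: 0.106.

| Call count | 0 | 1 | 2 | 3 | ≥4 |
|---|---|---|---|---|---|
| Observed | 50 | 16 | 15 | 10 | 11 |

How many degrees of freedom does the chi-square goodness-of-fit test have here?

3

There are k = 5 categories and 1 parameter estimated from the data, so df = 5 − 1 − 1 = 3.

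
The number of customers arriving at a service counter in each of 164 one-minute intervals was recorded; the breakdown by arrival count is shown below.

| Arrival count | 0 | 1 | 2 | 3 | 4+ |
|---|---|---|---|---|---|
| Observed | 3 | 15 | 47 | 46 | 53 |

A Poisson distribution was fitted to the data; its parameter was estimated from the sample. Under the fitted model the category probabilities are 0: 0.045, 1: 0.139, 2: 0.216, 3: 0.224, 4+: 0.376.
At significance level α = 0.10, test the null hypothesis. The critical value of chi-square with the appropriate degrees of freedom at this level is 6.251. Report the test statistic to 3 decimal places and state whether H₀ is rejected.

Expected counts E_i = n·p_i: 164×0.045 = 7.38, 164×0.139 = 22.796, 164×0.216 = 35.424, 164×0.224 = 36.736, 164×0.376 = 61.664.
cat         O        E   (O−E)²/E
0           3     7.38     2.5995
1          15   22.796     2.6662
2          47   35.424     3.7829
3          46   36.736     2.3362
4+         53   61.664     1.2173
Sum = 12.602
df = 3. Since 12.602 > 6.251, we reject H₀.

12.602; reject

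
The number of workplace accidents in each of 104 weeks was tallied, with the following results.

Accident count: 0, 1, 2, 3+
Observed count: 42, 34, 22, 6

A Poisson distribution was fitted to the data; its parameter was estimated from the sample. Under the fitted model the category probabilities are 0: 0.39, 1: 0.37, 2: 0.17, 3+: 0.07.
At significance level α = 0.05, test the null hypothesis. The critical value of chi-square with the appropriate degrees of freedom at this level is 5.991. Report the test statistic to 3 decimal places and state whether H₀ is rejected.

Expected counts E_i = n·p_i: 104×0.39 = 40.56, 104×0.37 = 38.48, 104×0.17 = 17.68, 104×0.07 = 7.28.
χ² = (42−40.56)²/40.56 + (34−38.48)²/38.48 + (22−17.68)²/17.68 + (6−7.28)²/7.28
   = 0.0511 + 0.5216 + 1.0556 + 0.2251
Sum = 1.853
df = 2. Since 1.853 < 5.991, we do not reject H₀.

1.853; do not reject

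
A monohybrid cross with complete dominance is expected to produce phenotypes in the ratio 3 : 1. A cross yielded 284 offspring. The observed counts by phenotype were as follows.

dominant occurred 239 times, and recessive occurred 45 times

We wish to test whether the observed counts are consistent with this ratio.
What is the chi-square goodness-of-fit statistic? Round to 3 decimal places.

12.695

Ratio total = 4. Expected counts: 284×3/4 = 213, 284×1/4 = 71.
cat            O        E   (O−E)²/E
dominant     239      213     3.1737
recessive     45       71     9.5211
Sum = 12.695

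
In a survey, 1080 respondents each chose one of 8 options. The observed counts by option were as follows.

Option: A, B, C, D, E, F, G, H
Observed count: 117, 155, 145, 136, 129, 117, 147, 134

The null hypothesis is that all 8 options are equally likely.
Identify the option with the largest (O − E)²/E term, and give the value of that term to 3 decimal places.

B, 2.963

Expected count for each of the 8 categories: 1080/8 = 135.
cat         O        E   (O−E)²/E
A         117      135     2.4000
B         155      135     2.9630
C         145      135     0.7407
D         136      135     0.0074
E         129      135     0.2667
F         117      135     2.4000
G         147      135     1.0667
H         134      135     0.0074
The largest term is for B: 2.963.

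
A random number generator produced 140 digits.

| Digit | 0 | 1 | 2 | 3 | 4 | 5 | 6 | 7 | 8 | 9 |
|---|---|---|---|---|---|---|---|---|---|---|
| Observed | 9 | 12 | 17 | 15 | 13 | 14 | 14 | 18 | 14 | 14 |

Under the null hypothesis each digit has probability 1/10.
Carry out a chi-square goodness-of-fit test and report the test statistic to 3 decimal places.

Expected count for each of the 10 categories: 140/10 = 14.
χ² = (9−14)²/14 + (12−14)²/14 + (17−14)²/14 + (15−14)²/14 + (13−14)²/14 + (14−14)²/14 + (14−14)²/14 + (18−14)²/14 + (14−14)²/14 + (14−14)²/14
   = 1.7857 + 0.2857 + 0.6429 + 0.0714 + 0.0714 + 0.0000 + 0.0000 + 1.1429 + 0.0000 + 0.0000
Sum = 4.000

4.000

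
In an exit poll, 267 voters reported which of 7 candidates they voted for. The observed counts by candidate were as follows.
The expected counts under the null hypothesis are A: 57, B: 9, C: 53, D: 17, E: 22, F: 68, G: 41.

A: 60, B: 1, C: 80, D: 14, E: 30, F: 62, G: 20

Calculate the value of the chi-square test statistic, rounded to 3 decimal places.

A: (60 − 57)²/57 = 9/57 = 0.1579
B: (1 − 9)²/9 = 64/9 = 7.1111
C: (80 − 53)²/53 = 729/53 = 13.7547
D: (14 − 17)²/17 = 9/17 = 0.5294
E: (30 − 22)²/22 = 64/22 = 2.9091
F: (62 − 68)²/68 = 36/68 = 0.5294
G: (20 − 41)²/41 = 441/41 = 10.7561
Sum = 35.748

35.748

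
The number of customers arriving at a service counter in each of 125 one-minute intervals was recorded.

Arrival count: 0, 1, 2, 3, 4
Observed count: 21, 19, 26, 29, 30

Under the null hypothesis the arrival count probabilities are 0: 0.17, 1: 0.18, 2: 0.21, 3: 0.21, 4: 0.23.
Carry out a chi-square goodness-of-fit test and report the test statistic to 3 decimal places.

0.892

Expected counts E_i = n·p_i: 125×0.17 = 21.25, 125×0.18 = 22.5, 125×0.21 = 26.25, 125×0.21 = 26.25, 125×0.23 = 28.75.
χ² = (21−21.25)²/21.25 + (19−22.5)²/22.5 + (26−26.25)²/26.25 + (29−26.25)²/26.25 + (30−28.75)²/28.75
   = 0.0029 + 0.5444 + 0.0024 + 0.2881 + 0.0543
Sum = 0.892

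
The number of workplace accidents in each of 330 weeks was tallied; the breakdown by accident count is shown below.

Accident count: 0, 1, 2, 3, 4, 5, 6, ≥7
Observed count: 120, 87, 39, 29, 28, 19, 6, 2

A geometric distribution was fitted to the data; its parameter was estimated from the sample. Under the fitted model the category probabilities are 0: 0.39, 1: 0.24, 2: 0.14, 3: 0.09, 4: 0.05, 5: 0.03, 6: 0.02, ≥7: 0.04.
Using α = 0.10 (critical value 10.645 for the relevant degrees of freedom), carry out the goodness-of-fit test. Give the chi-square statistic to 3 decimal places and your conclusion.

Expected counts E_i = n·p_i: 330×0.39 = 128.7, 330×0.24 = 79.2, 330×0.14 = 46.2, 330×0.09 = 29.7, 330×0.05 = 16.5, 330×0.03 = 9.9, 330×0.02 = 6.6, 330×0.04 = 13.2.
0: (120 − 128.7)²/128.7 = 75.69/128.7 = 0.5881
1: (87 − 79.2)²/79.2 = 60.84/79.2 = 0.7682
2: (39 − 46.2)²/46.2 = 51.84/46.2 = 1.1221
3: (29 − 29.7)²/29.7 = 0.49/29.7 = 0.0165
4: (28 − 16.5)²/16.5 = 132.25/16.5 = 8.0152
5: (19 − 9.9)²/9.9 = 82.81/9.9 = 8.3646
6: (6 − 6.6)²/6.6 = 0.36/6.6 = 0.0545
≥7: (2 − 13.2)²/13.2 = 125.44/13.2 = 9.5030
Sum = 28.432
df = 6. Since 28.432 > 10.645, we reject H₀.

28.432; reject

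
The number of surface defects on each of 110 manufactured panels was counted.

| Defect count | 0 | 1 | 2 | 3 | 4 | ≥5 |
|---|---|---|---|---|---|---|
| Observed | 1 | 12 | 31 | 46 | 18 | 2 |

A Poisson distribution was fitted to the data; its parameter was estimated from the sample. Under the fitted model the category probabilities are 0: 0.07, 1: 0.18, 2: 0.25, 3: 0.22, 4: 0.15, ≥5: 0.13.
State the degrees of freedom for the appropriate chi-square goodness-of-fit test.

There are k = 6 categories and 1 parameter estimated from the data, so df = 6 − 1 − 1 = 4.

4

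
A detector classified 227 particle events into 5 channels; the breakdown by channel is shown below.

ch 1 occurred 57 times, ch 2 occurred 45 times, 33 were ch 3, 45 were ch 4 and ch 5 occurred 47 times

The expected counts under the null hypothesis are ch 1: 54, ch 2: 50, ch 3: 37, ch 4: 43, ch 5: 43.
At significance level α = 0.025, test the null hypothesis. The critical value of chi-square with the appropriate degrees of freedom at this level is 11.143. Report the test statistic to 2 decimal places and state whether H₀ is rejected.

ch 1: (57 − 54)²/54 = 9/54 = 0.167
ch 2: (45 − 50)²/50 = 25/50 = 0.500
ch 3: (33 − 37)²/37 = 16/37 = 0.432
ch 4: (45 − 43)²/43 = 4/43 = 0.093
ch 5: (47 − 43)²/43 = 16/43 = 0.372
Sum = 1.56
df = 4. Since 1.56 < 11.143, we do not reject H₀.

1.56; do not reject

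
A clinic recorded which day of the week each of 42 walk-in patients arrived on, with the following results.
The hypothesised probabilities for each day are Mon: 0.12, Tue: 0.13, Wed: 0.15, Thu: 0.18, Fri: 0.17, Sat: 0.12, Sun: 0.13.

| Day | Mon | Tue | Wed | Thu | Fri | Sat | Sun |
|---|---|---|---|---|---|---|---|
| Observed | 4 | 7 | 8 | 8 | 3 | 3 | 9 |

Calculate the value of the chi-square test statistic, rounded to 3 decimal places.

6.655

Expected counts E_i = n·p_i: 42×0.12 = 5.04, 42×0.13 = 5.46, 42×0.15 = 6.3, 42×0.18 = 7.56, 42×0.17 = 7.14, 42×0.12 = 5.04, 42×0.13 = 5.46.
Mon: (4 − 5.04)²/5.04 = 1.0816/5.04 = 0.2146
Tue: (7 − 5.46)²/5.46 = 2.3716/5.46 = 0.4344
Wed: (8 − 6.3)²/6.3 = 2.89/6.3 = 0.4587
Thu: (8 − 7.56)²/7.56 = 0.1936/7.56 = 0.0256
Fri: (3 − 7.14)²/7.14 = 17.1396/7.14 = 2.4005
Sat: (3 − 5.04)²/5.04 = 4.1616/5.04 = 0.8257
Sun: (9 − 5.46)²/5.46 = 12.5316/5.46 = 2.2952
Sum = 6.655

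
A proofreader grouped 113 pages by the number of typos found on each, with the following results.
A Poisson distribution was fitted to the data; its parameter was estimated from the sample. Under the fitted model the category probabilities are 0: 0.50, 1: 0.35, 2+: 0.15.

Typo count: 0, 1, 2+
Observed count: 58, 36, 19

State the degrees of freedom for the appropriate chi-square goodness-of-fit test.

1

There are k = 3 categories and 1 parameter estimated from the data, so df = 3 − 1 − 1 = 1.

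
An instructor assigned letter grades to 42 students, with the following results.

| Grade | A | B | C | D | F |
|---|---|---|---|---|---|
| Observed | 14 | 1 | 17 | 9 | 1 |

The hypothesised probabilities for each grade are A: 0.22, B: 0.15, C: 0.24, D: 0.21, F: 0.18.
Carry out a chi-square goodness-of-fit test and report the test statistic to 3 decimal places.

17.357

Expected counts E_i = n·p_i: 42×0.22 = 9.24, 42×0.15 = 6.3, 42×0.24 = 10.08, 42×0.21 = 8.82, 42×0.18 = 7.56.
A: (14 − 9.24)²/9.24 = 22.6576/9.24 = 2.4521
B: (1 − 6.3)²/6.3 = 28.09/6.3 = 4.4587
C: (17 − 10.08)²/10.08 = 47.8864/10.08 = 4.7506
D: (9 − 8.82)²/8.82 = 0.0324/8.82 = 0.0037
F: (1 − 7.56)²/7.56 = 43.0336/7.56 = 5.6923
Sum = 17.357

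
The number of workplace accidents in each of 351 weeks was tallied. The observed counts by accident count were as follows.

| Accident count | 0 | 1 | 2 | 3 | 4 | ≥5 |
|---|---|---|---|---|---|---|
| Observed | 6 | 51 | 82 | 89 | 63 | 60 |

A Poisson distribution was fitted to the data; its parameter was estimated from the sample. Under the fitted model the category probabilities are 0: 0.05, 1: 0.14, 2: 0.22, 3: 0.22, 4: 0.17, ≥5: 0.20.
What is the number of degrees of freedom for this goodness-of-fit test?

4

There are k = 6 categories and 1 parameter estimated from the data, so df = 6 − 1 − 1 = 4.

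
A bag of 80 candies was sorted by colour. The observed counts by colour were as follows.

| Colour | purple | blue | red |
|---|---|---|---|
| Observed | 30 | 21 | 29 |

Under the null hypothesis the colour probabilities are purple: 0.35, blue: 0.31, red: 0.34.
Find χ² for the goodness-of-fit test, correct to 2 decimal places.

0.84

Expected counts E_i = n·p_i: 80×0.35 = 28, 80×0.31 = 24.8, 80×0.34 = 27.2.
cat         O        E   (O−E)²/E
purple     30       28      0.143
blue       21     24.8      0.582
red        29     27.2      0.119
Sum = 0.84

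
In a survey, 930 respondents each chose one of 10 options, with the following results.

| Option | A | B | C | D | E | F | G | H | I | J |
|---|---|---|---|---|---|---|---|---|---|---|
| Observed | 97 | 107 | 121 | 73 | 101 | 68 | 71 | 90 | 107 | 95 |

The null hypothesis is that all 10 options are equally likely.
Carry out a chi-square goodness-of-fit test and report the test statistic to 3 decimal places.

29.871

Under H₀ each category has probability 1/10, so each expected count is 930/10 = 93.
cat         O        E   (O−E)²/E
A          97       93     0.1720
B         107       93     2.1075
C         121       93     8.4301
D          73       93     4.3011
E         101       93     0.6882
F          68       93     6.7204
G          71       93     5.2043
H          90       93     0.0968
I         107       93     2.1075
J          95       93     0.0430
Sum = 29.871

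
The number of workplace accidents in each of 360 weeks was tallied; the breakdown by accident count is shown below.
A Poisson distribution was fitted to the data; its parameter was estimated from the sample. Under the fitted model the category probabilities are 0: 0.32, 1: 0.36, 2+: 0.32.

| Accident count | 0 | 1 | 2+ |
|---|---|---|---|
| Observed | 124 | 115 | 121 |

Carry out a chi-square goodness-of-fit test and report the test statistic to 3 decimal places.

2.609

Expected counts E_i = n·p_i: 360×0.32 = 115.2, 360×0.36 = 129.6, 360×0.32 = 115.2.
0: (124 − 115.2)²/115.2 = 77.44/115.2 = 0.6722
1: (115 − 129.6)²/129.6 = 213.16/129.6 = 1.6448
2+: (121 − 115.2)²/115.2 = 33.64/115.2 = 0.2920
Sum = 2.609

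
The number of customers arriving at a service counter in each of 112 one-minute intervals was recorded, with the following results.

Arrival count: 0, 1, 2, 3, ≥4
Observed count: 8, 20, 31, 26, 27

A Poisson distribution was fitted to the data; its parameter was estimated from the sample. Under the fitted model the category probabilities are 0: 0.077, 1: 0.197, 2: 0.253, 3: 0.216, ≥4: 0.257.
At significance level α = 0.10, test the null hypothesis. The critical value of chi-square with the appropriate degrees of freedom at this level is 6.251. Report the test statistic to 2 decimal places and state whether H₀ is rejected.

Expected counts E_i = n·p_i: 112×0.077 = 8.624, 112×0.197 = 22.064, 112×0.253 = 28.336, 112×0.216 = 24.192, 112×0.257 = 28.784.
cat         O        E   (O−E)²/E
0           8    8.624      0.045
1          20   22.064      0.193
2          31   28.336      0.250
3          26   24.192      0.135
≥4         27   28.784      0.111
Sum = 0.73
df = 3. Since 0.73 < 6.251, we do not reject H₀.

0.73; do not reject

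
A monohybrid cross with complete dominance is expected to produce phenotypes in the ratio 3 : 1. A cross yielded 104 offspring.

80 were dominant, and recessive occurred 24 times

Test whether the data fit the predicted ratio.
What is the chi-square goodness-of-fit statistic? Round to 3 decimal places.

0.205

Ratio total = 4. Expected counts: 104×3/4 = 78, 104×1/4 = 26.
cat            O        E   (O−E)²/E
dominant      80       78     0.0513
recessive     24       26     0.1538
Sum = 0.205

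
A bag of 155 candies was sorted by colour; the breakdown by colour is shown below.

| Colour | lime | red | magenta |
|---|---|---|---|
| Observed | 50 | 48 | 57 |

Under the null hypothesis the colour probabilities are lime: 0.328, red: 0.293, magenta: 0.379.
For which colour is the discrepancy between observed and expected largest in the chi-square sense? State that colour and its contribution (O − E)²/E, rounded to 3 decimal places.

Expected counts E_i = n·p_i: 155×0.328 = 50.84, 155×0.293 = 45.415, 155×0.379 = 58.745.
lime: (50 − 50.84)²/50.84 = 0.7056/50.84 = 0.0139
red: (48 − 45.415)²/45.415 = 6.682225/45.415 = 0.1471
magenta: (57 − 58.745)²/58.745 = 3.045025/58.745 = 0.0518
The largest term is for red: 0.147.

red, 0.147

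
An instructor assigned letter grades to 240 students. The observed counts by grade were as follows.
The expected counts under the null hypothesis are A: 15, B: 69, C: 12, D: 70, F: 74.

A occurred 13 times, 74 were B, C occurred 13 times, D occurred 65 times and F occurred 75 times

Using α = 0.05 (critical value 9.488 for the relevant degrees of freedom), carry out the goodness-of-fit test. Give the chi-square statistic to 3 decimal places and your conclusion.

A: (13 − 15)²/15 = 4/15 = 0.2667
B: (74 − 69)²/69 = 25/69 = 0.3623
C: (13 − 12)²/12 = 1/12 = 0.0833
D: (65 − 70)²/70 = 25/70 = 0.3571
F: (75 − 74)²/74 = 1/74 = 0.0135
Sum = 1.083
df = 4. Since 1.083 < 9.488, we do not reject H₀.

1.083; do not reject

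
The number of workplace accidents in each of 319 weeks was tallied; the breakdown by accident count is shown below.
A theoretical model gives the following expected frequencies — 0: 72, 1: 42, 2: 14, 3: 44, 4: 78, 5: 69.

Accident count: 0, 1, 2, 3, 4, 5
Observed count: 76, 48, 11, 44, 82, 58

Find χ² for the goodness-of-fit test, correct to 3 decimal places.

χ² = (76−72)²/72 + (48−42)²/42 + (11−14)²/14 + (44−44)²/44 + (82−78)²/78 + (58−69)²/69
   = 0.2222 + 0.8571 + 0.6429 + 0.0000 + 0.2051 + 1.7536
Sum = 3.681

3.681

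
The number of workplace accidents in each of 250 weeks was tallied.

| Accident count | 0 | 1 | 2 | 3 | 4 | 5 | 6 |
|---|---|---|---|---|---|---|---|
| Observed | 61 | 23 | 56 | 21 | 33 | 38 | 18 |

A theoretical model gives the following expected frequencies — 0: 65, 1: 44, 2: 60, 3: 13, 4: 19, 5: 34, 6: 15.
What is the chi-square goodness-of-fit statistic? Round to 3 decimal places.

26.845

0: (61 − 65)²/65 = 16/65 = 0.2462
1: (23 − 44)²/44 = 441/44 = 10.0227
2: (56 − 60)²/60 = 16/60 = 0.2667
3: (21 − 13)²/13 = 64/13 = 4.9231
4: (33 − 19)²/19 = 196/19 = 10.3158
5: (38 − 34)²/34 = 16/34 = 0.4706
6: (18 − 15)²/15 = 9/15 = 0.6000
Sum = 26.845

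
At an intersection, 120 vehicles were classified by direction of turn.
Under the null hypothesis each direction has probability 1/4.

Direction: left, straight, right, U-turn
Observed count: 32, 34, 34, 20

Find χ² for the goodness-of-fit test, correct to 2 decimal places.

Under H₀ each category has probability 1/4, so each expected count is 120/4 = 30.
cat           O        E   (O−E)²/E
left         32       30      0.133
straight     34       30      0.533
right        34       30      0.533
U-turn       20       30      3.333
Sum = 4.53

4.53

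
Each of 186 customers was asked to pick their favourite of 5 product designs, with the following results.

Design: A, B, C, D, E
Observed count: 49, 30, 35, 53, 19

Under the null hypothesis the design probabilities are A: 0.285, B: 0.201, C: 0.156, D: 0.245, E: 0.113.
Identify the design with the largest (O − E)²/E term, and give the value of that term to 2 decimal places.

B, 1.46

Expected counts E_i = n·p_i: 186×0.285 = 53.01, 186×0.201 = 37.386, 186×0.156 = 29.016, 186×0.245 = 45.57, 186×0.113 = 21.018.
A: (49 − 53.01)²/53.01 = 16.0801/53.01 = 0.303
B: (30 − 37.386)²/37.386 = 54.552996/37.386 = 1.459
C: (35 − 29.016)²/29.016 = 35.808256/29.016 = 1.234
D: (53 − 45.57)²/45.57 = 55.2049/45.57 = 1.211
E: (19 − 21.018)²/21.018 = 4.072324/21.018 = 0.194
The largest term is for B: 1.46.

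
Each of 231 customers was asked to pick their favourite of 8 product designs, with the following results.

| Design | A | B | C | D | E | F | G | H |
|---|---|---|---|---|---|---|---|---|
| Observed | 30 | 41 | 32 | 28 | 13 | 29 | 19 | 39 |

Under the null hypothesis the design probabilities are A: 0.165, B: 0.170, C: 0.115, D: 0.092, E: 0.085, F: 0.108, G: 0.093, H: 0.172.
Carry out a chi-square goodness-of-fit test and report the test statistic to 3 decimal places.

8.259

Expected counts E_i = n·p_i: 231×0.165 = 38.115, 231×0.170 = 39.27, 231×0.115 = 26.565, 231×0.092 = 21.252, 231×0.085 = 19.635, 231×0.108 = 24.948, 231×0.093 = 21.483, 231×0.172 = 39.732.
χ² = (30−38.115)²/38.115 + (41−39.27)²/39.27 + (32−26.565)²/26.565 + (28−21.252)²/21.252 + (13−19.635)²/19.635 + (29−24.948)²/24.948 + (19−21.483)²/21.483 + (39−39.732)²/39.732
   = 1.7278 + 0.0762 + 1.1120 + 2.1426 + 2.2421 + 0.6581 + 0.2870 + 0.0135
Sum = 8.259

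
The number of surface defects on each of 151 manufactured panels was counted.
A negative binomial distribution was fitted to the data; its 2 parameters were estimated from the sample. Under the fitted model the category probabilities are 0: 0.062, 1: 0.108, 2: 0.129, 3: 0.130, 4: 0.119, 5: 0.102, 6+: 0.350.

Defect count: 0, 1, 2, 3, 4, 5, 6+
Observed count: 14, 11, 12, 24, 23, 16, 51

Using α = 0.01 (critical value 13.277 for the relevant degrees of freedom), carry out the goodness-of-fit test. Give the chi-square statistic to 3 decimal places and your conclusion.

Expected counts E_i = n·p_i: 151×0.062 = 9.362, 151×0.108 = 16.308, 151×0.129 = 19.479, 151×0.130 = 19.63, 151×0.119 = 17.969, 151×0.102 = 15.402, 151×0.350 = 52.85.
0: (14 − 9.362)²/9.362 = 21.511044/9.362 = 2.2977
1: (11 − 16.308)²/16.308 = 28.174864/16.308 = 1.7277
2: (12 − 19.479)²/19.479 = 55.935441/19.479 = 2.8716
3: (24 − 19.63)²/19.63 = 19.0969/19.63 = 0.9728
4: (23 − 17.969)²/17.969 = 25.310961/17.969 = 1.4086
5: (16 − 15.402)²/15.402 = 0.357604/15.402 = 0.0232
6+: (51 − 52.85)²/52.85 = 3.4225/52.85 = 0.0648
Sum = 9.366
df = 4. Since 9.366 < 13.277, we do not reject H₀.

9.366; do not reject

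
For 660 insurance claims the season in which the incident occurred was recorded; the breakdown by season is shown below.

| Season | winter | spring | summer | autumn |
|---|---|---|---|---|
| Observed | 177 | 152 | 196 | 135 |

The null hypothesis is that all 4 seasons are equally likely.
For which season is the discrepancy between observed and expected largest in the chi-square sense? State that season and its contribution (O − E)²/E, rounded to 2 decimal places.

summer, 5.82

Expected count for each of the 4 categories: 660/4 = 165.
χ² = (177−165)²/165 + (152−165)²/165 + (196−165)²/165 + (135−165)²/165
   = 0.873 + 1.024 + 5.824 + 5.455
The largest term is for summer: 5.82.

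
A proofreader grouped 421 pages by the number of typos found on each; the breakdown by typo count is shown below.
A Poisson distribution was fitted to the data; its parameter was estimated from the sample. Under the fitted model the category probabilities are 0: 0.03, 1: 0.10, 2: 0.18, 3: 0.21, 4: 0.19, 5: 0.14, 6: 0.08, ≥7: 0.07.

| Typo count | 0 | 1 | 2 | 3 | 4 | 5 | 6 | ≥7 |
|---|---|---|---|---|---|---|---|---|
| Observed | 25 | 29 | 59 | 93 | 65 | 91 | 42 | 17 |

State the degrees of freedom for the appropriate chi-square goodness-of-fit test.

There are k = 8 categories and 1 parameter estimated from the data, so df = 8 − 1 − 1 = 6.

6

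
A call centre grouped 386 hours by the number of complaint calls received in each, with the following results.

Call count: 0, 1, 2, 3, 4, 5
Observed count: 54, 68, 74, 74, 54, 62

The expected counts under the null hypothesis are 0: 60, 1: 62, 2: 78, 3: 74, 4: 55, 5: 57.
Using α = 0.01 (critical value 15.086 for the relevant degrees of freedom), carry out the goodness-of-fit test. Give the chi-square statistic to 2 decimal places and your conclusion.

1.84; do not reject

cat         O        E   (O−E)²/E
0          54       60      0.600
1          68       62      0.581
2          74       78      0.205
3          74       74      0.000
4          54       55      0.018
5          62       57      0.439
Sum = 1.84
df = 5. Since 1.84 < 15.086, we do not reject H₀.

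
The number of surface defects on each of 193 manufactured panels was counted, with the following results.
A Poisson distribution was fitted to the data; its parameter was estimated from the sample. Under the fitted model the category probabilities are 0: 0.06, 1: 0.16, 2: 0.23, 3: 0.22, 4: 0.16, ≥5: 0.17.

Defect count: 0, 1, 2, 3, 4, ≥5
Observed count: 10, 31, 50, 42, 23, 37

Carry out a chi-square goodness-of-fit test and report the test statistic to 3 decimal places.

Expected counts E_i = n·p_i: 193×0.06 = 11.58, 193×0.16 = 30.88, 193×0.23 = 44.39, 193×0.22 = 42.46, 193×0.16 = 30.88, 193×0.17 = 32.81.
χ² = (10−11.58)²/11.58 + (31−30.88)²/30.88 + (50−44.39)²/44.39 + (42−42.46)²/42.46 + (23−30.88)²/30.88 + (37−32.81)²/32.81
   = 0.2156 + 0.0005 + 0.7090 + 0.0050 + 2.0108 + 0.5351
Sum = 3.476

3.476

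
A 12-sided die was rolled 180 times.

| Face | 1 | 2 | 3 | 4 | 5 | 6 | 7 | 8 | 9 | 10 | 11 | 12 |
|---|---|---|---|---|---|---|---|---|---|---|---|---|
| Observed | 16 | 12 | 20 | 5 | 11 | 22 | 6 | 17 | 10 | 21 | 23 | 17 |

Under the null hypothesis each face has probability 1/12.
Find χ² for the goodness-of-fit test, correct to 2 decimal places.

Under H₀ each category has probability 1/12, so each expected count is 180/12 = 15.
cat         O        E   (O−E)²/E
1          16       15      0.067
2          12       15      0.600
3          20       15      1.667
4           5       15      6.667
5          11       15      1.067
6          22       15      3.267
7           6       15      5.400
8          17       15      0.267
9          10       15      1.667
10         21       15      2.400
11         23       15      4.267
12         17       15      0.267
Sum = 27.60

27.60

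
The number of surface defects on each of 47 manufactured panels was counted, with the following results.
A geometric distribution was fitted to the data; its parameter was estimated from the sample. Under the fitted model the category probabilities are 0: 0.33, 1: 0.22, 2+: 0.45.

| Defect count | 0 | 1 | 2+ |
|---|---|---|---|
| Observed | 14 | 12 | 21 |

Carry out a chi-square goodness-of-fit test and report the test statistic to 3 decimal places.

0.415

Expected counts E_i = n·p_i: 47×0.33 = 15.51, 47×0.22 = 10.34, 47×0.45 = 21.15.
0: (14 − 15.51)²/15.51 = 2.2801/15.51 = 0.1470
1: (12 − 10.34)²/10.34 = 2.7556/10.34 = 0.2665
2+: (21 − 21.15)²/21.15 = 0.0225/21.15 = 0.0011
Sum = 0.415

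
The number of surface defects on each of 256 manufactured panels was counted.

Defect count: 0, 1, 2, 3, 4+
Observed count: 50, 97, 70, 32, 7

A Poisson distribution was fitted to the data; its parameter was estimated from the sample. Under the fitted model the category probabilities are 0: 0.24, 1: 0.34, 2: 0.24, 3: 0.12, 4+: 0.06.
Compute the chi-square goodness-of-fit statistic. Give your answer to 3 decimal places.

Expected counts E_i = n·p_i: 256×0.24 = 61.44, 256×0.34 = 87.04, 256×0.24 = 61.44, 256×0.12 = 30.72, 256×0.06 = 15.36.
χ² = (50−61.44)²/61.44 + (97−87.04)²/87.04 + (70−61.44)²/61.44 + (32−30.72)²/30.72 + (7−15.36)²/15.36
   = 2.1301 + 1.1397 + 1.1926 + 0.0533 + 4.5501
Sum = 9.066

9.066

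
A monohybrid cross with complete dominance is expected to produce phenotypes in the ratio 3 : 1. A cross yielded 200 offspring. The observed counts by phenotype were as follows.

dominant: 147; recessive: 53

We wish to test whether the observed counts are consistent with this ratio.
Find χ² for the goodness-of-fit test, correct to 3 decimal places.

0.240

Ratio total = 4. Expected counts: 200×3/4 = 150, 200×1/4 = 50.
χ² = (147−150)²/150 + (53−50)²/50
   = 0.0600 + 0.1800
Sum = 0.240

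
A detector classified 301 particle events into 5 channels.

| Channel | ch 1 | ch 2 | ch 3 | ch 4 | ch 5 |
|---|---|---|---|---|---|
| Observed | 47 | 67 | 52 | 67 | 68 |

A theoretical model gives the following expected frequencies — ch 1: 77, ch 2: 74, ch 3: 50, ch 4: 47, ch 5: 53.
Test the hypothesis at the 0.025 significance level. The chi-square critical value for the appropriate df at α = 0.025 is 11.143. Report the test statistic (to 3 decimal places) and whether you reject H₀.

25.186; reject

ch 1: (47 − 77)²/77 = 900/77 = 11.6883
ch 2: (67 − 74)²/74 = 49/74 = 0.6622
ch 3: (52 − 50)²/50 = 4/50 = 0.0800
ch 4: (67 − 47)²/47 = 400/47 = 8.5106
ch 5: (68 − 53)²/53 = 225/53 = 4.2453
Sum = 25.186
df = 4. Since 25.186 > 11.143, we reject H₀.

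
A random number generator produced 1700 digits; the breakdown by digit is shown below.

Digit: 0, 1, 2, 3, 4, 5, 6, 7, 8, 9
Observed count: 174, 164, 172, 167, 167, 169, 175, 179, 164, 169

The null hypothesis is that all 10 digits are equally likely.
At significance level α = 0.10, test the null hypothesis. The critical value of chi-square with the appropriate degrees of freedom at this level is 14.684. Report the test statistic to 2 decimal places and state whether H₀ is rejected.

1.28; do not reject

Expected count for each of the 10 categories: 1700/10 = 170.
cat         O        E   (O−E)²/E
0         174      170      0.094
1         164      170      0.212
2         172      170      0.024
3         167      170      0.053
4         167      170      0.053
5         169      170      0.006
6         175      170      0.147
7         179      170      0.476
8         164      170      0.212
9         169      170      0.006
Sum = 1.28
df = 9. Since 1.28 < 14.684, we do not reject H₀.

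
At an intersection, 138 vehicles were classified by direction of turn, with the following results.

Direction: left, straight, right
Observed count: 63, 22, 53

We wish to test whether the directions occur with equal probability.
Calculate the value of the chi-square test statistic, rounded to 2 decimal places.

19.87

Expected count for each of the 3 categories: 138/3 = 46.
χ² = (63−46)²/46 + (22−46)²/46 + (53−46)²/46
   = 6.283 + 12.522 + 1.065
Sum = 19.87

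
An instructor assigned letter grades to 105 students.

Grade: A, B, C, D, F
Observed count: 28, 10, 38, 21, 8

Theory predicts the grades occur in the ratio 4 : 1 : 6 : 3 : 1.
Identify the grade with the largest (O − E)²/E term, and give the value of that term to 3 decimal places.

B, 1.286

Ratio total = 15. Expected counts: 105×4/15 = 28, 105×1/15 = 7, 105×6/15 = 42, 105×3/15 = 21, 105×1/15 = 7.
χ² = (28−28)²/28 + (10−7)²/7 + (38−42)²/42 + (21−21)²/21 + (8−7)²/7
   = 0.0000 + 1.2857 + 0.3810 + 0.0000 + 0.1429
The largest term is for B: 1.286.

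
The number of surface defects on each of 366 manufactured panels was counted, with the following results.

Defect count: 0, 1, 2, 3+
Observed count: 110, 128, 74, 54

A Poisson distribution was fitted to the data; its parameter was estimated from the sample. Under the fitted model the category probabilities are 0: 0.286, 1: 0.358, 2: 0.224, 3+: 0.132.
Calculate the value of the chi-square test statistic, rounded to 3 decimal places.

Expected counts E_i = n·p_i: 366×0.286 = 104.676, 366×0.358 = 131.028, 366×0.224 = 81.984, 366×0.132 = 48.312.
χ² = (110−104.676)²/104.676 + (128−131.028)²/131.028 + (74−81.984)²/81.984 + (54−48.312)²/48.312
   = 0.2708 + 0.0700 + 0.7775 + 0.6697
Sum = 1.788

1.788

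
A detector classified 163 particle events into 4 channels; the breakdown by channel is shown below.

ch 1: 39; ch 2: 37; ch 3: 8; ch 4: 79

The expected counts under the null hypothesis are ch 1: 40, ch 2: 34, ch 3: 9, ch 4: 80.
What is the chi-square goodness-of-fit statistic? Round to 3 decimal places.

ch 1: (39 − 40)²/40 = 1/40 = 0.0250
ch 2: (37 − 34)²/34 = 9/34 = 0.2647
ch 3: (8 − 9)²/9 = 1/9 = 0.1111
ch 4: (79 − 80)²/80 = 1/80 = 0.0125
Sum = 0.413

0.413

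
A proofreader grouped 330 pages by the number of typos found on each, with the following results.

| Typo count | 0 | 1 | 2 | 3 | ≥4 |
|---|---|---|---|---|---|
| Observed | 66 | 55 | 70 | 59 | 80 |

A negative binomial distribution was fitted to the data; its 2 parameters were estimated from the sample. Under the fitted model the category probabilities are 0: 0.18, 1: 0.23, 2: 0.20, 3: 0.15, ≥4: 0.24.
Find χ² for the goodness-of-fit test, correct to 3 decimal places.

8.562

Expected counts E_i = n·p_i: 330×0.18 = 59.4, 330×0.23 = 75.9, 330×0.20 = 66, 330×0.15 = 49.5, 330×0.24 = 79.2.
0: (66 − 59.4)²/59.4 = 43.56/59.4 = 0.7333
1: (55 − 75.9)²/75.9 = 436.81/75.9 = 5.7551
2: (70 − 66)²/66 = 16/66 = 0.2424
3: (59 − 49.5)²/49.5 = 90.25/49.5 = 1.8232
≥4: (80 − 79.2)²/79.2 = 0.64/79.2 = 0.0081
Sum = 8.562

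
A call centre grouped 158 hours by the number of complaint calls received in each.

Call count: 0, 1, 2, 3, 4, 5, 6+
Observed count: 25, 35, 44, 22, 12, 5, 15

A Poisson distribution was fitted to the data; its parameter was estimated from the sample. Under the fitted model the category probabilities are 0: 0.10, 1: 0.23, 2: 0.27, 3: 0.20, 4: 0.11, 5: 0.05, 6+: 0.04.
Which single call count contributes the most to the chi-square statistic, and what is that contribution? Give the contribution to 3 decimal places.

6+, 11.921

Expected counts E_i = n·p_i: 158×0.10 = 15.8, 158×0.23 = 36.34, 158×0.27 = 42.66, 158×0.20 = 31.6, 158×0.11 = 17.38, 158×0.05 = 7.9, 158×0.04 = 6.32.
0: (25 − 15.8)²/15.8 = 84.64/15.8 = 5.3570
1: (35 − 36.34)²/36.34 = 1.7956/36.34 = 0.0494
2: (44 − 42.66)²/42.66 = 1.7956/42.66 = 0.0421
3: (22 − 31.6)²/31.6 = 92.16/31.6 = 2.9165
4: (12 − 17.38)²/17.38 = 28.9444/17.38 = 1.6654
5: (5 − 7.9)²/7.9 = 8.41/7.9 = 1.0646
6+: (15 − 6.32)²/6.32 = 75.3424/6.32 = 11.9213
The largest term is for 6+: 11.921.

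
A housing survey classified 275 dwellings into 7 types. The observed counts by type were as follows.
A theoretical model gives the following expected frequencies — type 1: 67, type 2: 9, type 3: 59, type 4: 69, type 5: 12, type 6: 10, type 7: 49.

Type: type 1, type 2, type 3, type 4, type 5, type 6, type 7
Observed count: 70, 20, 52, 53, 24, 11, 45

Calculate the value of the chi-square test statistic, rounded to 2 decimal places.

30.55

cat         O        E   (O−E)²/E
type 1     70       67      0.134
type 2     20        9     13.444
type 3     52       59      0.831
type 4     53       69      3.710
type 5     24       12     12.000
type 6     11       10      0.100
type 7     45       49      0.327
Sum = 30.55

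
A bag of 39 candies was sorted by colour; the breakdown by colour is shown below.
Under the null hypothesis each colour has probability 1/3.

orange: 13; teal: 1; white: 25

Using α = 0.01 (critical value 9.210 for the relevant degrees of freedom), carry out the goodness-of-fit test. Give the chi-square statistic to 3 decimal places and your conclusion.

Under H₀ each category has probability 1/3, so each expected count is 39/3 = 13.
cat         O        E   (O−E)²/E
orange     13       13     0.0000
teal        1       13    11.0769
white      25       13    11.0769
Sum = 22.154
df = 2. Since 22.154 > 9.210, we reject H₀.

22.154; reject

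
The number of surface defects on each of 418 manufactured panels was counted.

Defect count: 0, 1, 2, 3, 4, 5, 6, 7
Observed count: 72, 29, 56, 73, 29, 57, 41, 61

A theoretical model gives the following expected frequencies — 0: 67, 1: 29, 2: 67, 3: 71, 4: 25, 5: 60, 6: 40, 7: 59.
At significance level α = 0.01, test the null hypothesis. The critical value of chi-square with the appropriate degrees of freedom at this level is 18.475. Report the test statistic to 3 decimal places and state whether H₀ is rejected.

cat         O        E   (O−E)²/E
0          72       67     0.3731
1          29       29     0.0000
2          56       67     1.8060
3          73       71     0.0563
4          29       25     0.6400
5          57       60     0.1500
6          41       40     0.0250
7          61       59     0.0678
Sum = 3.118
df = 7. Since 3.118 < 18.475, we do not reject H₀.

3.118; do not reject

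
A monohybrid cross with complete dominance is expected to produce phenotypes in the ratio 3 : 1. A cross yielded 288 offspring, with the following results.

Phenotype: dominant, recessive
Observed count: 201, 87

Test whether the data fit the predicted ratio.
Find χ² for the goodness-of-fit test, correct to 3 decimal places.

Ratio total = 4. Expected counts: 288×3/4 = 216, 288×1/4 = 72.
cat            O        E   (O−E)²/E
dominant     201      216     1.0417
recessive     87       72     3.1250
Sum = 4.167

4.167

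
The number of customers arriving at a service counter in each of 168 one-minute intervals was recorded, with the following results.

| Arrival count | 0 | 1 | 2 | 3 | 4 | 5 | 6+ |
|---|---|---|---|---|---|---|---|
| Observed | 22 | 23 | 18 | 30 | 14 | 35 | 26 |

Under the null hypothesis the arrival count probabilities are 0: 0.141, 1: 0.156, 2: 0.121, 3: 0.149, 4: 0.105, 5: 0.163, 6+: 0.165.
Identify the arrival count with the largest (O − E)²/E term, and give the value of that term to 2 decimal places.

5, 2.12

Expected counts E_i = n·p_i: 168×0.141 = 23.688, 168×0.156 = 26.208, 168×0.121 = 20.328, 168×0.149 = 25.032, 168×0.105 = 17.64, 168×0.163 = 27.384, 168×0.165 = 27.72.
χ² = (22−23.688)²/23.688 + (23−26.208)²/26.208 + (18−20.328)²/20.328 + (30−25.032)²/25.032 + (14−17.64)²/17.64 + (35−27.384)²/27.384 + (26−27.72)²/27.72
   = 0.120 + 0.393 + 0.267 + 0.986 + 0.751 + 2.118 + 0.107
The largest term is for 5: 2.12.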